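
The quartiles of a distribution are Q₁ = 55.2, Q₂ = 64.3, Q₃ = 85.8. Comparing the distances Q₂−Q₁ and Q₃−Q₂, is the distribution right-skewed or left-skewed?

right-skewed

Q₂ − Q₁ = 9.1;  Q₃ − Q₂ = 21.5
Q₃ − Q₂ > Q₂ − Q₁ ⇒ the upper half is more spread out ⇒ right-skewed.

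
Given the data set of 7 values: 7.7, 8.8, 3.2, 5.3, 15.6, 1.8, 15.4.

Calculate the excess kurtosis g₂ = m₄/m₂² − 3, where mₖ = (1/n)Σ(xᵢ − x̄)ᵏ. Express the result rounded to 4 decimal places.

x̄ = 8.2571
Σ(xᵢ − x̄)² = 181.5571 ⇒ m₂ = 25.93673
Σ(xᵢ − x̄)⁴ = 7979.3497 ⇒ m₄ = 1139.90710
m₂² = 672.71421
g₂ = m₄/m₂² − 3 = 1.69449 − 3 ≈ -1.3055

-1.3055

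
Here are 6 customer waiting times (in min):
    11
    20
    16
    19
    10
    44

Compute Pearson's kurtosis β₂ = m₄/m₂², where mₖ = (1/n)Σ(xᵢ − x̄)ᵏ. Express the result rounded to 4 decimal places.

x̄ = 20.0000
Σ(xᵢ − x̄)² = 774.0000 ⇒ m₂ = 129.00000
Σ(xᵢ − x̄)⁴ = 348594.0000 ⇒ m₄ = 58099.00000
m₂² = 16641.00000
β₂ = m₄/m₂² = 58099.00000 / 16641.00000 ≈ 3.4913

3.4913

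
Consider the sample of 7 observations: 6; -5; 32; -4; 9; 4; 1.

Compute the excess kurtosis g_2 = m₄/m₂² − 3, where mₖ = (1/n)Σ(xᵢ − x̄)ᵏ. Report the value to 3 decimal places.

x̄ = 6.1429
Σ(xᵢ − x̄)² = 934.8571 ⇒ m₂ = 133.55102
Σ(xᵢ − x̄)⁴ = 473802.6239 ⇒ m₄ = 67686.08913
m₂² = 17835.87505
g_2 = m₄/m₂² − 3 = 3.79494 − 3 ≈ 0.795

0.795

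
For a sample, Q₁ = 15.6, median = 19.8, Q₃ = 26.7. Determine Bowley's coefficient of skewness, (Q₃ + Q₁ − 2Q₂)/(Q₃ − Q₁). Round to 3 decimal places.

0.243

numerator: Q₃ + Q₁ − 2Q₂ = 26.7 + 15.6 − 2×19.8 = 2.7000
denominator: Q₃ − Q₁ = 26.7 − 15.6 = 11.1000
Bowley skewness = 2.7000 / 11.1000 ≈ 0.243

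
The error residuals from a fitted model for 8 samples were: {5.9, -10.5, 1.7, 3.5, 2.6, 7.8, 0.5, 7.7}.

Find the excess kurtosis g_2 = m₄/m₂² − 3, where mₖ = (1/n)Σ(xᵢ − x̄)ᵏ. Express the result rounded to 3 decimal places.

x̄ = 2.4000
Σ(xᵢ − x̄)² = 241.2600 ⇒ m₂ = 30.15750
Σ(xᵢ − x̄)⁴ = 29496.4422 ⇒ m₄ = 3687.05528
m₂² = 909.47481
g_2 = m₄/m₂² − 3 = 4.05405 − 3 ≈ 1.054

1.054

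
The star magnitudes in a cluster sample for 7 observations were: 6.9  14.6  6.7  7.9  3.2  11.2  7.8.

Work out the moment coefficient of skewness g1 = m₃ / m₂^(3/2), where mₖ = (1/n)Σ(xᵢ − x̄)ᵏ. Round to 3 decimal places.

0.482

x̄ = (6.9 + 14.6 + 6.7 + 7.9 + 3.2 + 11.2 + 7.8) / 7 = 8.3286
deviations (xᵢ − x̄): -1.4286, 6.2714, -1.6286, -0.4286, -5.1286, 2.8714, -0.5286
Σ(xᵢ − x̄)² = 79.0343 ⇒ m₂ = 79.0343/7 = 11.29061
Σ(xᵢ − x̄)³ = 127.9815 ⇒ m₃ = 127.9815/7 = 18.28307
m₂^(3/2) = 11.29061^(1.5) = 37.93816
g1 = m₃ / m₂^(3/2) = 18.28307 / 37.93816 ≈ 0.482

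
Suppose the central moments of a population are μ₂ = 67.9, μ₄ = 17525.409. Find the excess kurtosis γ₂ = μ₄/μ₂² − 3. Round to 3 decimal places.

μ₂² = 67.9² = 4610.41000
μ₄/μ₂² = 17525.409 / 4610.41000 = 3.80127
γ₂ = 3.80127 − 3 ≈ 0.801

0.801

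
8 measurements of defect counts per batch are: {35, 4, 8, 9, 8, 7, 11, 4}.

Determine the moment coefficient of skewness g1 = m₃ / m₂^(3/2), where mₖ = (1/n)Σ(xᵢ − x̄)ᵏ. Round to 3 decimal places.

x̄ = (35 + 4 + 8 + 9 + 8 + 7 + 11 + 4) / 8 = 10.7500
deviations (xᵢ − x̄): 24.2500, -6.7500, -2.7500, -1.7500, -2.7500, -3.7500, 0.2500, -6.7500
Σ(xᵢ − x̄)² = 711.5000 ⇒ m₂ = 711.5000/8 = 88.93750
Σ(xᵢ − x̄)³ = 13545.7500 ⇒ m₃ = 13545.7500/8 = 1693.21875
m₂^(3/2) = 88.93750^(1.5) = 838.74004
g1 = m₃ / m₂^(3/2) = 1693.21875 / 838.74004 ≈ 2.019

2.019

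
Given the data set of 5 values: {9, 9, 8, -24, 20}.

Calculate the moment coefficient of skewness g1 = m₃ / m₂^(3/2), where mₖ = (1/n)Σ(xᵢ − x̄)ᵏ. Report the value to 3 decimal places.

-1.148

x̄ = (9 + 9 + 8 - 24 + 20) / 5 = 4.4000
deviations (xᵢ − x̄): 4.6000, 4.6000, 3.6000, -28.4000, 15.6000
Σ(xᵢ − x̄)² = 1105.2000 ⇒ m₂ = 1105.2000/5 = 221.04000
Σ(xᵢ − x̄)³ = -18868.5600 ⇒ m₃ = -18868.5600/5 = -3773.71200
m₂^(3/2) = 221.04000^(1.5) = 3286.29320
g1 = m₃ / m₂^(3/2) = -3773.71200 / 3286.29320 ≈ -1.148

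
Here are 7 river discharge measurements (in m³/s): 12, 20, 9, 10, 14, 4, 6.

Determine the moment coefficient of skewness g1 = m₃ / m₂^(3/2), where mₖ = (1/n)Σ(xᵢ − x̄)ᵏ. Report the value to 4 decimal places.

x̄ = (12 + 20 + 9 + 10 + 14 + 4 + 6) / 7 = 10.7143
deviations (xᵢ − x̄): 1.2857, 9.2857, -1.7143, -0.7143, 3.2857, -6.7143, -4.7143
Σ(xᵢ − x̄)² = 169.4286 ⇒ m₂ = 169.4286/7 = 24.20408
Σ(xᵢ − x̄)³ = 425.3878 ⇒ m₃ = 425.3878/7 = 60.76968
m₂^(3/2) = 24.20408^(1.5) = 119.07838
g1 = m₃ / m₂^(3/2) = 60.76968 / 119.07838 ≈ 0.5103

0.5103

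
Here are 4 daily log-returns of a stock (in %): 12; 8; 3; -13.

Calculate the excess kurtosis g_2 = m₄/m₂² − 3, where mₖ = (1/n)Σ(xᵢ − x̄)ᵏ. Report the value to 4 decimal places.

x̄ = 2.5000
Σ(xᵢ − x̄)² = 361.0000 ⇒ m₂ = 90.25000
Σ(xᵢ − x̄)⁴ = 66780.2500 ⇒ m₄ = 16695.06250
m₂² = 8145.06250
g_2 = m₄/m₂² − 3 = 2.04972 − 3 ≈ -0.9503

-0.9503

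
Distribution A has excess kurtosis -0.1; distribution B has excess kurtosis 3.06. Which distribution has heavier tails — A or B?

Higher excess kurtosis ⇒ heavier tails relative to the normal distribution.
-0.1 vs 3.06: the larger is 3.06, so B has heavier tails. (B is leptokurtic — heavier-than-normal tails; the other is platykurtic.)

B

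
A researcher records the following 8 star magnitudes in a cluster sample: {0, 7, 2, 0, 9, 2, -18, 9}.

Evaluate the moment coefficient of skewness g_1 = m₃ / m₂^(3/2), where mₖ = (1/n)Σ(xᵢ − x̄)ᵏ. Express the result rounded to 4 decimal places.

-1.4490

x̄ = (0 + 7 + 2 + 0 + 9 + 2 - 18 + 9) / 8 = 1.3750
deviations (xᵢ − x̄): -1.3750, 5.6250, 0.6250, -1.3750, 7.6250, 0.6250, -19.3750, 7.6250
Σ(xᵢ − x̄)² = 527.8750 ⇒ m₂ = 527.8750/8 = 65.98438
Σ(xᵢ − x̄)³ = -6213.2813 ⇒ m₃ = -6213.2813/8 = -776.66016
m₂^(3/2) = 65.98438^(1.5) = 535.99614
g_1 = m₃ / m₂^(3/2) = -776.66016 / 535.99614 ≈ -1.4490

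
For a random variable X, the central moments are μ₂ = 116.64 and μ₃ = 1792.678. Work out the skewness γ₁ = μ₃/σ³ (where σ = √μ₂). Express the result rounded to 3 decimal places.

σ = √μ₂ = √116.64 = 10.80000
σ³ = μ₂^(3/2) = 1259.71200
γ₁ = μ₃/σ³ = 1792.678 / 1259.71200 ≈ 1.423

1.423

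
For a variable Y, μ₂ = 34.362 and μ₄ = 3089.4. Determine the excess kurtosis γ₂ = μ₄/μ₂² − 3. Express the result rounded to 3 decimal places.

-0.384

μ₂² = 34.362² = 1180.74704
μ₄/μ₂² = 3089.4 / 1180.74704 = 2.61648
γ₂ = 2.61648 − 3 ≈ -0.384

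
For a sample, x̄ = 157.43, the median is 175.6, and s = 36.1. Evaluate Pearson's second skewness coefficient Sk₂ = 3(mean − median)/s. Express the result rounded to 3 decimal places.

-1.510

Sk₂ = 3(157.43 − 175.6) / 36.1 = 3 × -18.1700 / 36.1
    = -54.5100 / 36.1 ≈ -1.510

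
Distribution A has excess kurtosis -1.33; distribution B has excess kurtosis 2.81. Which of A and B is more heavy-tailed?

Higher excess kurtosis ⇒ heavier tails relative to the normal distribution.
-1.33 vs 2.81: the larger is 2.81, so B has heavier tails. (B is leptokurtic — heavier-than-normal tails; the other is platykurtic.)

B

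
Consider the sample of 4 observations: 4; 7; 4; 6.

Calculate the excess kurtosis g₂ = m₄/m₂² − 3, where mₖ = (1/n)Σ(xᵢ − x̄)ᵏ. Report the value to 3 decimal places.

-1.720

x̄ = 5.2500
Σ(xᵢ − x̄)² = 6.7500 ⇒ m₂ = 1.68750
Σ(xᵢ − x̄)⁴ = 14.5781 ⇒ m₄ = 3.64453
m₂² = 2.84766
g₂ = m₄/m₂² − 3 = 1.27984 − 3 ≈ -1.720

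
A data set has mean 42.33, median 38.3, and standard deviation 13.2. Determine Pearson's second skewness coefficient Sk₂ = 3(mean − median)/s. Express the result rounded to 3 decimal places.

Sk₂ = 3(42.33 − 38.3) / 13.2 = 3 × 4.0300 / 13.2
    = 12.0900 / 13.2 ≈ 0.916

0.916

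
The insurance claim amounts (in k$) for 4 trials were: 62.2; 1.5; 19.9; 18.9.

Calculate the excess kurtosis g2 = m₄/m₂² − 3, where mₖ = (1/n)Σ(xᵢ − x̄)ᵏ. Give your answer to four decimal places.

x̄ = 25.6250
Σ(xᵢ − x̄)² = 1997.7475 ⇒ m₂ = 499.43688
Σ(xᵢ − x̄)⁴ = 2131385.0116 ⇒ m₄ = 532846.25289
m₂² = 249437.19211
g2 = m₄/m₂² − 3 = 2.13619 − 3 ≈ -0.8638

-0.8638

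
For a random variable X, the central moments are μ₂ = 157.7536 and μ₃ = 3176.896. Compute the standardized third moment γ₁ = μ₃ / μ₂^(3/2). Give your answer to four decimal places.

σ = √μ₂ = √157.7536 = 12.56000
σ³ = μ₂^(3/2) = 1981.38522
γ₁ = μ₃/σ³ = 3176.896 / 1981.38522 ≈ 1.6034

1.6034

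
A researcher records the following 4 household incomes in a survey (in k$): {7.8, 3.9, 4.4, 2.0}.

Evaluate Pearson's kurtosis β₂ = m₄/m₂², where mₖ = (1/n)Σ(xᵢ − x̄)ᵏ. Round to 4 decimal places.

x̄ = 4.5250
Σ(xᵢ − x̄)² = 17.5075 ⇒ m₂ = 4.37688
Σ(xᵢ − x̄)⁴ = 155.8405 ⇒ m₄ = 38.96011
m₂² = 19.15703
β₂ = m₄/m₂² = 38.96011 / 19.15703 ≈ 2.0337

2.0337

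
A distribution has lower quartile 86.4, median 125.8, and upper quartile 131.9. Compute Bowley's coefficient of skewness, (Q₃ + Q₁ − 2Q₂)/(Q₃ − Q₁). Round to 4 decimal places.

numerator: Q₃ + Q₁ − 2Q₂ = 131.9 + 86.4 − 2×125.8 = -33.3000
denominator: Q₃ − Q₁ = 131.9 − 86.4 = 45.5000
Bowley skewness = -33.3000 / 45.5000 ≈ -0.7319

-0.7319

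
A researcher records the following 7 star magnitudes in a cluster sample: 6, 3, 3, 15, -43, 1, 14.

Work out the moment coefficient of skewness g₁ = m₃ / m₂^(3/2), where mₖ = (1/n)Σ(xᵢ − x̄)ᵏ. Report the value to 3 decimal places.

-1.702

x̄ = (6 + 3 + 3 + 15 - 43 + 1 + 14) / 7 = -0.1429
deviations (xᵢ − x̄): 6.1429, 3.1429, 3.1429, 15.1429, -42.8571, 1.1429, 14.1429
Σ(xᵢ − x̄)² = 2324.8571 ⇒ m₂ = 2324.8571/7 = 332.12245
Σ(xᵢ − x̄)³ = -72120.6122 ⇒ m₃ = -72120.6122/7 = -10302.94461
m₂^(3/2) = 332.12245^(1.5) = 6052.67490
g₁ = m₃ / m₂^(3/2) = -10302.94461 / 6052.67490 ≈ -1.702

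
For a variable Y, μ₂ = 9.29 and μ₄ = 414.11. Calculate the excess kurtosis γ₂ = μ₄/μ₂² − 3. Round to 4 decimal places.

1.7983

μ₂² = 9.29² = 86.30410
μ₄/μ₂² = 414.11 / 86.30410 = 4.79827
γ₂ = 4.79827 − 3 ≈ 1.7983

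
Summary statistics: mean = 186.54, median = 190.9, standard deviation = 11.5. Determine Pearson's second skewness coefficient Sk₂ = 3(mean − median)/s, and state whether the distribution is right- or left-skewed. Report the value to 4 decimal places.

-1.1374, left-skewed

Sk₂ = 3(186.54 − 190.9) / 11.5 = 3 × -4.3600 / 11.5
    = -13.0800 / 11.5 ≈ -1.1374
Sk₂ < 0 ⇒ mean < median ⇒ left-skewed (negative skew).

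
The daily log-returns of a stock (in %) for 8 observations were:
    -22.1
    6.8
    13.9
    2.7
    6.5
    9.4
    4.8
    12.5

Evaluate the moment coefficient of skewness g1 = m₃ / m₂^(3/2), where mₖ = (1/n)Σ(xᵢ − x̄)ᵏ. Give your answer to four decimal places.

-1.7754

x̄ = (-22.1 + 6.8 + 13.9 + 2.7 + 6.5 + 9.4 + 4.8 + 12.5) / 8 = 4.3125
deviations (xᵢ − x̄): -26.4125, 2.4875, 9.5875, -1.6125, 2.1875, 5.0875, 0.4875, 8.1875
Σ(xᵢ − x̄)² = 896.2688 ⇒ m₂ = 896.2688/8 = 112.03359
Σ(xᵢ − x̄)³ = -16842.2971 ⇒ m₃ = -16842.2971/8 = -2105.28714
m₂^(3/2) = 112.03359^(1.5) = 1185.82991
g1 = m₃ / m₂^(3/2) = -2105.28714 / 1185.82991 ≈ -1.7754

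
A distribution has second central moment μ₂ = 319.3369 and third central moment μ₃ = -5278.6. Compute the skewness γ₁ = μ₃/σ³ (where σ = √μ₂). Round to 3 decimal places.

σ = √μ₂ = √319.3369 = 17.87000
σ³ = μ₂^(3/2) = 5706.55040
γ₁ = μ₃/σ³ = -5278.6 / 5706.55040 ≈ -0.925

-0.925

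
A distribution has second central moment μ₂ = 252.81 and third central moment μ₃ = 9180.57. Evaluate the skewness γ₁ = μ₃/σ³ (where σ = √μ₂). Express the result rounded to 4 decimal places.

σ = √μ₂ = √252.81 = 15.90000
σ³ = μ₂^(3/2) = 4019.67900
γ₁ = μ₃/σ³ = 9180.57 / 4019.67900 ≈ 2.2839

2.2839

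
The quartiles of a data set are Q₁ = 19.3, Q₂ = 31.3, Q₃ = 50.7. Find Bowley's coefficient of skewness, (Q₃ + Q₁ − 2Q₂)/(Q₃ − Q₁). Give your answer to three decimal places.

numerator: Q₃ + Q₁ − 2Q₂ = 50.7 + 19.3 − 2×31.3 = 7.4000
denominator: Q₃ − Q₁ = 50.7 − 19.3 = 31.4000
Bowley skewness = 7.4000 / 31.4000 ≈ 0.236

0.236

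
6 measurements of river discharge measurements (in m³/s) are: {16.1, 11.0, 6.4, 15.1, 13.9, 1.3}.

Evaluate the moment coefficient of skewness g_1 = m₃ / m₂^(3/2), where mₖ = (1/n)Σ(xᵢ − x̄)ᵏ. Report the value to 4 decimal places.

x̄ = (16.1 + 11.0 + 6.4 + 15.1 + 13.9 + 1.3) / 6 = 10.6333
deviations (xᵢ − x̄): 5.4667, 0.3667, -4.2333, 4.4667, 3.2667, -9.3333
Σ(xᵢ − x̄)² = 165.6733 ⇒ m₂ = 165.6733/6 = 27.61222
Σ(xᵢ − x̄)³ = -601.5116 ⇒ m₃ = -601.5116/6 = -100.25193
m₂^(3/2) = 27.61222^(1.5) = 145.09486
g_1 = m₃ / m₂^(3/2) = -100.25193 / 145.09486 ≈ -0.6909

-0.6909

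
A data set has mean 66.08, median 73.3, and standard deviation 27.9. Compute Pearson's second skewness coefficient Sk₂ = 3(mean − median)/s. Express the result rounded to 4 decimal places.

-0.7763

Sk₂ = 3(66.08 − 73.3) / 27.9 = 3 × -7.2200 / 27.9
    = -21.6600 / 27.9 ≈ -0.7763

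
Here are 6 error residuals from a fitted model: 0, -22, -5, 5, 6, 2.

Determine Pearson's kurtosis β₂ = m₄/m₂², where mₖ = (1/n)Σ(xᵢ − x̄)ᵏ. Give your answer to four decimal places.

3.2298

x̄ = -2.3333
Σ(xᵢ − x̄)² = 541.3333 ⇒ m₂ = 90.22222
Σ(xᵢ − x̄)⁴ = 157744.4444 ⇒ m₄ = 26290.74074
m₂² = 8140.04938
β₂ = m₄/m₂² = 26290.74074 / 8140.04938 ≈ 3.2298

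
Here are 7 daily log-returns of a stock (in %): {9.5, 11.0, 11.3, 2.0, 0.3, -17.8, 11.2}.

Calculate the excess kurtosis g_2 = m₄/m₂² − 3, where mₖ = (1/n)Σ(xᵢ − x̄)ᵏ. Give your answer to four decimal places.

0.5451

x̄ = 3.9286
Σ(xᵢ − x̄)² = 677.2743 ⇒ m₂ = 96.75347
Σ(xᵢ − x̄)⁴ = 232306.9808 ⇒ m₄ = 33186.71154
m₂² = 9361.23384
g_2 = m₄/m₂² − 3 = 3.54512 − 3 ≈ 0.5451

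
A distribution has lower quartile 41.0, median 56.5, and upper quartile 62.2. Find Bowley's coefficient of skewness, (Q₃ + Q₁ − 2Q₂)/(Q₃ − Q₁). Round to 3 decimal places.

numerator: Q₃ + Q₁ − 2Q₂ = 62.2 + 41.0 − 2×56.5 = -9.8000
denominator: Q₃ − Q₁ = 62.2 − 41.0 = 21.2000
Bowley skewness = -9.8000 / 21.2000 ≈ -0.462

-0.462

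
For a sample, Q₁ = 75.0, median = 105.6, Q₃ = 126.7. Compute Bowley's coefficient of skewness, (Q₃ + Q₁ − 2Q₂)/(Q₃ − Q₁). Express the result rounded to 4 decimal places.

numerator: Q₃ + Q₁ − 2Q₂ = 126.7 + 75.0 − 2×105.6 = -9.5000
denominator: Q₃ − Q₁ = 126.7 − 75.0 = 51.7000
Bowley skewness = -9.5000 / 51.7000 ≈ -0.1838

-0.1838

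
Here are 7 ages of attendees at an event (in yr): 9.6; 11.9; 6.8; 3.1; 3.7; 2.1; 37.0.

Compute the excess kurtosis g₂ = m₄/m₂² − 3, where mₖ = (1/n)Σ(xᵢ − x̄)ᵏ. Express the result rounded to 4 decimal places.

1.3868

x̄ = 10.6000
Σ(xᵢ − x̄)² = 890.2000 ⇒ m₂ = 127.17143
Σ(xᵢ − x̄)⁴ = 496616.4484 ⇒ m₄ = 70945.20691
m₂² = 16172.57224
g₂ = m₄/m₂² − 3 = 4.38676 − 3 ≈ 1.3868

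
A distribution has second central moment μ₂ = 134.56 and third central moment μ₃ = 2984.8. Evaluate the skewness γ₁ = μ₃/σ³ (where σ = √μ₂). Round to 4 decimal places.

σ = √μ₂ = √134.56 = 11.60000
σ³ = μ₂^(3/2) = 1560.89600
γ₁ = μ₃/σ³ = 2984.8 / 1560.89600 ≈ 1.9122

1.9122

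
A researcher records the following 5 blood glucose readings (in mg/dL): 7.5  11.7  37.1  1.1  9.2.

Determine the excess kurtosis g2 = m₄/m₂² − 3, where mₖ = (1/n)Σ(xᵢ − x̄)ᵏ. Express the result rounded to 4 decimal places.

x̄ = 13.3200
Σ(xᵢ − x̄)² = 768.2880 ⇒ m₂ = 153.65760
Σ(xᵢ − x̄)⁴ = 343518.4588 ⇒ m₄ = 68703.69176
m₂² = 23610.65804
g2 = m₄/m₂² − 3 = 2.90986 − 3 ≈ -0.0901

-0.0901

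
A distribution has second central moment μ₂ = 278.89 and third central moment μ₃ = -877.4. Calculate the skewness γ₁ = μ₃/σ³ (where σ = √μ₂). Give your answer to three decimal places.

σ = √μ₂ = √278.89 = 16.70000
σ³ = μ₂^(3/2) = 4657.46300
γ₁ = μ₃/σ³ = -877.4 / 4657.46300 ≈ -0.188

-0.188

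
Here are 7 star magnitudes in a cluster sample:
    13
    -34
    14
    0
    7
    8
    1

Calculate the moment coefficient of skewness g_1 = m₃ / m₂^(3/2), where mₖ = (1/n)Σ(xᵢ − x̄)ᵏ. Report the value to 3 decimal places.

-1.609

x̄ = (13 - 34 + 14 + 0 + 7 + 8 + 1) / 7 = 1.2857
deviations (xᵢ − x̄): 11.7143, -35.2857, 12.7143, -1.2857, 5.7143, 6.7143, -0.2857
Σ(xᵢ − x̄)² = 1623.4286 ⇒ m₂ = 1623.4286/7 = 231.91837
Σ(xᵢ − x̄)³ = -39783.6735 ⇒ m₃ = -39783.6735/7 = -5683.38192
m₂^(3/2) = 231.91837^(1.5) = 3531.85380
g_1 = m₃ / m₂^(3/2) = -5683.38192 / 3531.85380 ≈ -1.609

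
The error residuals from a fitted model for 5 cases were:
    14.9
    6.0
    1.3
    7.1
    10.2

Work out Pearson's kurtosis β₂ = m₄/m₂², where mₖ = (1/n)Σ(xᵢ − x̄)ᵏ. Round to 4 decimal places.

x̄ = 7.9000
Σ(xᵢ − x̄)² = 102.1000 ⇒ m₂ = 20.42000
Σ(xᵢ − x̄)⁴ = 4339.8994 ⇒ m₄ = 867.97988
m₂² = 416.97640
β₂ = m₄/m₂² = 867.97988 / 416.97640 ≈ 2.0816

2.0816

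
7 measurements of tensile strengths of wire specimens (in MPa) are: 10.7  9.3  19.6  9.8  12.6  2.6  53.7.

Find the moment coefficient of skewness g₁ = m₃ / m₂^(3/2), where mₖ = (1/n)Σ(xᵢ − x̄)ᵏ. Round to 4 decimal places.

1.6830

x̄ = (10.7 + 9.3 + 19.6 + 9.8 + 12.6 + 2.6 + 53.7) / 7 = 16.9000
deviations (xᵢ − x̄): -6.2000, -7.6000, 2.7000, -7.1000, -4.3000, -14.3000, 36.8000
Σ(xᵢ − x̄)² = 1731.1200 ⇒ m₂ = 1731.1200/7 = 247.30286
Σ(xᵢ − x̄)³ = 45816.7860 ⇒ m₃ = 45816.7860/7 = 6545.25514
m₂^(3/2) = 247.30286^(1.5) = 3889.05156
g₁ = m₃ / m₂^(3/2) = 6545.25514 / 3889.05156 ≈ 1.6830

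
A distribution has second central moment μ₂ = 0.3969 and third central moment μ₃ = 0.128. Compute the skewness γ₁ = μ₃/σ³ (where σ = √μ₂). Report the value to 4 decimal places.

0.5119

σ = √μ₂ = √0.3969 = 0.63000
σ³ = μ₂^(3/2) = 0.25005
γ₁ = μ₃/σ³ = 0.128 / 0.25005 ≈ 0.5119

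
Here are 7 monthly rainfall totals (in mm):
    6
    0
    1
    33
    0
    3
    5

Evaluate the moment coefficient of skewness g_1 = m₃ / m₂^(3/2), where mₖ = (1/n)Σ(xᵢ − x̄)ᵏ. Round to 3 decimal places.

x̄ = (6 + 0 + 1 + 33 + 0 + 3 + 5) / 7 = 6.8571
deviations (xᵢ − x̄): -0.8571, -6.8571, -5.8571, 26.1429, -6.8571, -3.8571, -1.8571
Σ(xᵢ − x̄)² = 830.8571 ⇒ m₂ = 830.8571/7 = 118.69388
Σ(xᵢ − x̄)³ = 16957.1020 ⇒ m₃ = 16957.1020/7 = 2422.44315
m₂^(3/2) = 118.69388^(1.5) = 1293.13086
g_1 = m₃ / m₂^(3/2) = 2422.44315 / 1293.13086 ≈ 1.873

1.873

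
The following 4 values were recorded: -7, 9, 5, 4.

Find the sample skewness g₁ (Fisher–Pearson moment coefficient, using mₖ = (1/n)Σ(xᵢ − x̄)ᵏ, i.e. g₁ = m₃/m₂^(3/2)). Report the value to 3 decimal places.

x̄ = (-7 + 9 + 5 + 4) / 4 = 2.7500
deviations (xᵢ − x̄): -9.7500, 6.2500, 2.2500, 1.2500
Σ(xᵢ − x̄)² = 140.7500 ⇒ m₂ = 140.7500/4 = 35.18750
Σ(xᵢ − x̄)³ = -669.3750 ⇒ m₃ = -669.3750/4 = -167.34375
m₂^(3/2) = 35.18750^(1.5) = 208.72892
g₁ = m₃ / m₂^(3/2) = -167.34375 / 208.72892 ≈ -0.802

-0.802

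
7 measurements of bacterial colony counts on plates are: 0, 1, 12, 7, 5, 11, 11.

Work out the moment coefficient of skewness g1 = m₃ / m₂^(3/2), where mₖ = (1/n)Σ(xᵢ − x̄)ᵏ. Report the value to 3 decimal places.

-0.285

x̄ = (0 + 1 + 12 + 7 + 5 + 11 + 11) / 7 = 6.7143
deviations (xᵢ − x̄): -6.7143, -5.7143, 5.2857, 0.2857, -1.7143, 4.2857, 4.2857
Σ(xᵢ − x̄)² = 145.4286 ⇒ m₂ = 145.4286/7 = 20.77551
Σ(xᵢ − x̄)³ = -189.1837 ⇒ m₃ = -189.1837/7 = -27.02624
m₂^(3/2) = 20.77551^(1.5) = 94.69511
g1 = m₃ / m₂^(3/2) = -27.02624 / 94.69511 ≈ -0.285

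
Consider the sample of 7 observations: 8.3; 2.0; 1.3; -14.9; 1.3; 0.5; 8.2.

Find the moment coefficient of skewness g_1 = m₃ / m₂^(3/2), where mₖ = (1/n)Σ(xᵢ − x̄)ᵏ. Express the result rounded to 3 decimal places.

x̄ = (8.3 + 2.0 + 1.3 - 14.9 + 1.3 + 0.5 + 8.2) / 7 = 0.9571
deviations (xᵢ − x̄): 7.3429, 1.0429, 0.3429, -15.8571, 0.3429, -0.4571, 7.2429
Σ(xᵢ − x̄)² = 359.3571 ⇒ m₂ = 359.3571/7 = 51.33673
Σ(xᵢ − x̄)³ = -3210.2814 ⇒ m₃ = -3210.2814/7 = -458.61163
m₂^(3/2) = 51.33673^(1.5) = 367.82595
g_1 = m₃ / m₂^(3/2) = -458.61163 / 367.82595 ≈ -1.247

-1.247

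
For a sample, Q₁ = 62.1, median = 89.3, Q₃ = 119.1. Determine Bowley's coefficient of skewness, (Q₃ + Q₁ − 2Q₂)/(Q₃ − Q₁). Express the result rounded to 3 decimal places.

0.046

numerator: Q₃ + Q₁ − 2Q₂ = 119.1 + 62.1 − 2×89.3 = 2.6000
denominator: Q₃ − Q₁ = 119.1 − 62.1 = 57.0000
Bowley skewness = 2.6000 / 57.0000 ≈ 0.046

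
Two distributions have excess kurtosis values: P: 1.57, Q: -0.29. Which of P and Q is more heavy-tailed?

P

Higher excess kurtosis ⇒ heavier tails relative to the normal distribution.
1.57 vs -0.29: the larger is 1.57, so P has heavier tails. (P is leptokurtic — heavier-than-normal tails; the other is platykurtic.)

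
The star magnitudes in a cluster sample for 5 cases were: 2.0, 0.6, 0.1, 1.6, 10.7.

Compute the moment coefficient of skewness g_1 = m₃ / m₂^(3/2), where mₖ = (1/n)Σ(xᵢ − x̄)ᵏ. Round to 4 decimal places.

1.3876

x̄ = (2.0 + 0.6 + 0.1 + 1.6 + 10.7) / 5 = 3.0000
deviations (xᵢ − x̄): -1.0000, -2.4000, -2.9000, -1.4000, 7.7000
Σ(xᵢ − x̄)² = 76.4200 ⇒ m₂ = 76.4200/5 = 15.28400
Σ(xᵢ − x̄)³ = 414.5760 ⇒ m₃ = 414.5760/5 = 82.91520
m₂^(3/2) = 15.28400^(1.5) = 59.75243
g_1 = m₃ / m₂^(3/2) = 82.91520 / 59.75243 ≈ 1.3876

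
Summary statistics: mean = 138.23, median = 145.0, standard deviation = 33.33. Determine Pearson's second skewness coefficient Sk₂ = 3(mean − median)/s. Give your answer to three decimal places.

-0.609

Sk₂ = 3(138.23 − 145.0) / 33.33 = 3 × -6.7700 / 33.33
    = -20.3100 / 33.33 ≈ -0.609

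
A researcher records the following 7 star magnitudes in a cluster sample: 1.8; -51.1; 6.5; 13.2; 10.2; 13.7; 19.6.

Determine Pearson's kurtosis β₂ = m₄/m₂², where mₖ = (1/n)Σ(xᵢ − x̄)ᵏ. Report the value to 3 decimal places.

4.671

x̄ = 1.9857
Σ(xᵢ − x̄)² = 3479.2286 ⇒ m₂ = 497.03265
Σ(xᵢ − x̄)⁴ = 8077525.9609 ⇒ m₄ = 1153932.28012
m₂² = 247041.45821
β₂ = m₄/m₂² = 1153932.28012 / 247041.45821 ≈ 4.671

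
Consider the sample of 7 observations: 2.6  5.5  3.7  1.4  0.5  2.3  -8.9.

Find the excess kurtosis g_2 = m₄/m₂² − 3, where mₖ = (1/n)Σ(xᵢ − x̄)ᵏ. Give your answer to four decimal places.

x̄ = 1.0143
Σ(xᵢ − x̄)² = 130.2086 ⇒ m₂ = 18.60122
Σ(xᵢ − x̄)⁴ = 10127.5816 ⇒ m₄ = 1446.79737
m₂² = 346.00555
g_2 = m₄/m₂² − 3 = 4.18143 − 3 ≈ 1.1814

1.1814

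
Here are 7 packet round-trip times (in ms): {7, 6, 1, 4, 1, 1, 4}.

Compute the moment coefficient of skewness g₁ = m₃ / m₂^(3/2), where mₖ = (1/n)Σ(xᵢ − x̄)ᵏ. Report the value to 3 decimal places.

x̄ = (7 + 6 + 1 + 4 + 1 + 1 + 4) / 7 = 3.4286
deviations (xᵢ − x̄): 3.5714, 2.5714, -2.4286, 0.5714, -2.4286, -2.4286, 0.5714
Σ(xᵢ − x̄)² = 37.7143 ⇒ m₂ = 37.7143/7 = 5.38776
Σ(xᵢ − x̄)³ = 19.9592 ⇒ m₃ = 19.9592/7 = 2.85131
m₂^(3/2) = 5.38776^(1.5) = 12.50581
g₁ = m₃ / m₂^(3/2) = 2.85131 / 12.50581 ≈ 0.228

0.228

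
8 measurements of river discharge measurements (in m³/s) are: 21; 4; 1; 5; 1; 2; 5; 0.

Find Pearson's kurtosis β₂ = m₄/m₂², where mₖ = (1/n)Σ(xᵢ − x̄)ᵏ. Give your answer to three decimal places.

x̄ = 4.8750
Σ(xᵢ − x̄)² = 322.8750 ⇒ m₂ = 40.35938
Σ(xᵢ − x̄)⁴ = 68692.7754 ⇒ m₄ = 8586.59692
m₂² = 1628.87915
β₂ = m₄/m₂² = 8586.59692 / 1628.87915 ≈ 5.271

5.271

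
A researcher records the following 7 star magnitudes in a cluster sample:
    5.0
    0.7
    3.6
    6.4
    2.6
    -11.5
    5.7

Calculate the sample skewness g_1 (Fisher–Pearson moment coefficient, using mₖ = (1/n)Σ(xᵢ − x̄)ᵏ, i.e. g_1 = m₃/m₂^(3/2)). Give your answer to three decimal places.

x̄ = (5.0 + 0.7 + 3.6 + 6.4 + 2.6 - 11.5 + 5.7) / 7 = 1.7857
deviations (xᵢ − x̄): 3.2143, -1.0857, 1.8143, 4.6143, 0.8143, -13.2857, 3.9143
Σ(xᵢ − x̄)² = 228.5886 ⇒ m₂ = 228.5886/7 = 32.65551
Σ(xᵢ − x̄)³ = -2148.4043 ⇒ m₃ = -2148.4043/7 = -306.91490
m₂^(3/2) = 32.65551^(1.5) = 186.60991
g_1 = m₃ / m₂^(3/2) = -306.91490 / 186.60991 ≈ -1.645

-1.645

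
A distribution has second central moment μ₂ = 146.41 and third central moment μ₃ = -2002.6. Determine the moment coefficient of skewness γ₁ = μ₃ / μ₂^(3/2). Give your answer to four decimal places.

-1.1304

σ = √μ₂ = √146.41 = 12.10000
σ³ = μ₂^(3/2) = 1771.56100
γ₁ = μ₃/σ³ = -2002.6 / 1771.56100 ≈ -1.1304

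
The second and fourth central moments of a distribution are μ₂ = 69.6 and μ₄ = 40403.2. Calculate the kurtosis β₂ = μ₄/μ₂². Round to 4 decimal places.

μ₂² = 69.6² = 4844.16000
μ₄/μ₂² = 40403.2 / 4844.16000 = 8.34060
β₂ ≈ 8.3406

8.3406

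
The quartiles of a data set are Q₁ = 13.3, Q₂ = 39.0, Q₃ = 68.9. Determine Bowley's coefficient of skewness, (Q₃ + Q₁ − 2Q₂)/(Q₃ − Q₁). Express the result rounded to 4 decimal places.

numerator: Q₃ + Q₁ − 2Q₂ = 68.9 + 13.3 − 2×39.0 = 4.2000
denominator: Q₃ − Q₁ = 68.9 − 13.3 = 55.6000
Bowley skewness = 4.2000 / 55.6000 ≈ 0.0755

0.0755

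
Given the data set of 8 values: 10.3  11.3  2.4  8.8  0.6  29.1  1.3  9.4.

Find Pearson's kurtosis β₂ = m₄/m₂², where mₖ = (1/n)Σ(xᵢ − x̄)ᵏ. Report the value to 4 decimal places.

3.9736

x̄ = 9.1500
Σ(xᵢ − x̄)² = 584.4200 ⇒ m₂ = 73.05250
Σ(xᵢ − x̄)⁴ = 169646.3749 ⇒ m₄ = 21205.79686
m₂² = 5336.66776
β₂ = m₄/m₂² = 21205.79686 / 5336.66776 ≈ 3.9736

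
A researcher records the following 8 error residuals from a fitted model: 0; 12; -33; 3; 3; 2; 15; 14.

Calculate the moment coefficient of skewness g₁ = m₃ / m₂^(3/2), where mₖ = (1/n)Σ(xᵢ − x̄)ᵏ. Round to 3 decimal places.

x̄ = (0 + 12 - 33 + 3 + 3 + 2 + 15 + 14) / 8 = 2.0000
deviations (xᵢ − x̄): -2.0000, 10.0000, -35.0000, 1.0000, 1.0000, 0.0000, 13.0000, 12.0000
Σ(xᵢ − x̄)² = 1644.0000 ⇒ m₂ = 1644.0000/8 = 205.50000
Σ(xᵢ − x̄)³ = -37956.0000 ⇒ m₃ = -37956.0000/8 = -4744.50000
m₂^(3/2) = 205.50000^(1.5) = 2945.89823
g₁ = m₃ / m₂^(3/2) = -4744.50000 / 2945.89823 ≈ -1.611

-1.611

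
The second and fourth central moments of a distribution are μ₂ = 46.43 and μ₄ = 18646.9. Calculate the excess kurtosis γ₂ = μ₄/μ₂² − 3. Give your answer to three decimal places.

μ₂² = 46.43² = 2155.74490
μ₄/μ₂² = 18646.9 / 2155.74490 = 8.64986
γ₂ = 8.64986 − 3 ≈ 5.650

5.650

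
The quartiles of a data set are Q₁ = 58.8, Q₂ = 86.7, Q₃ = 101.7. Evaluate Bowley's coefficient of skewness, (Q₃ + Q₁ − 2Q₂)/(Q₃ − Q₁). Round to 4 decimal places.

numerator: Q₃ + Q₁ − 2Q₂ = 101.7 + 58.8 − 2×86.7 = -12.9000
denominator: Q₃ − Q₁ = 101.7 − 58.8 = 42.9000
Bowley skewness = -12.9000 / 42.9000 ≈ -0.3007

-0.3007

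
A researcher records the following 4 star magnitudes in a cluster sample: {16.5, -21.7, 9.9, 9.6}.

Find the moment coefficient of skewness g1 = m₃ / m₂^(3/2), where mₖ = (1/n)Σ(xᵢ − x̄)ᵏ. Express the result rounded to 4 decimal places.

x̄ = (16.5 - 21.7 + 9.9 + 9.6) / 4 = 3.5750
deviations (xᵢ − x̄): 12.9250, -25.2750, 6.3250, 6.0250
Σ(xᵢ − x̄)² = 882.1875 ⇒ m₂ = 882.1875/4 = 220.54688
Σ(xᵢ − x̄)³ = -13515.3769 ⇒ m₃ = -13515.3769/4 = -3378.84422
m₂^(3/2) = 220.54688^(1.5) = 3275.30209
g1 = m₃ / m₂^(3/2) = -3378.84422 / 3275.30209 ≈ -1.0316

-1.0316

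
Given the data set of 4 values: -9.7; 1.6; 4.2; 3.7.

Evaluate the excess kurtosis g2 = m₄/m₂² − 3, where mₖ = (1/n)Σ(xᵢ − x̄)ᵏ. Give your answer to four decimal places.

x̄ = -0.0500
Σ(xᵢ − x̄)² = 127.9700 ⇒ m₂ = 31.99250
Σ(xᵢ − x̄)⁴ = 9203.2198 ⇒ m₄ = 2300.80496
m₂² = 1023.52006
g2 = m₄/m₂² − 3 = 2.24793 − 3 ≈ -0.7521

-0.7521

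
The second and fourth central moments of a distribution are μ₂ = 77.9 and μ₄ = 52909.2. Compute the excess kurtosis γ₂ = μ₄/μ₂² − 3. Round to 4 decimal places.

μ₂² = 77.9² = 6068.41000
μ₄/μ₂² = 52909.2 / 6068.41000 = 8.71879
γ₂ = 8.71879 − 3 ≈ 5.7188

5.7188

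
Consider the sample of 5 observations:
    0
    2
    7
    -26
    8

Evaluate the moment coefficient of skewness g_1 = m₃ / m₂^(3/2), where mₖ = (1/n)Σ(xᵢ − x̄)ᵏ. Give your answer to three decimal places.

x̄ = (0 + 2 + 7 - 26 + 8) / 5 = -1.8000
deviations (xᵢ − x̄): 1.8000, 3.8000, 8.8000, -24.2000, 9.8000
Σ(xᵢ − x̄)² = 776.8000 ⇒ m₂ = 776.8000/5 = 155.36000
Σ(xᵢ − x̄)³ = -12489.1200 ⇒ m₃ = -12489.1200/5 = -2497.82400
m₂^(3/2) = 155.36000^(1.5) = 1936.46129
g_1 = m₃ / m₂^(3/2) = -2497.82400 / 1936.46129 ≈ -1.290

-1.290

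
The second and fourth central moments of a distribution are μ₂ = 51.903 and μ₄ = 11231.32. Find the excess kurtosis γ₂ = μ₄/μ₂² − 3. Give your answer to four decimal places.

μ₂² = 51.903² = 2693.92141
μ₄/μ₂² = 11231.32 / 2693.92141 = 4.16913
γ₂ = 4.16913 − 3 ≈ 1.1691

1.1691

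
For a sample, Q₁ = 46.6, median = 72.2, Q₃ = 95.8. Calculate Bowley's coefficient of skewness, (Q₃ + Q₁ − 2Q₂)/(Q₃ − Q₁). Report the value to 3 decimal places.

numerator: Q₃ + Q₁ − 2Q₂ = 95.8 + 46.6 − 2×72.2 = -2.0000
denominator: Q₃ − Q₁ = 95.8 − 46.6 = 49.2000
Bowley skewness = -2.0000 / 49.2000 ≈ -0.041

-0.041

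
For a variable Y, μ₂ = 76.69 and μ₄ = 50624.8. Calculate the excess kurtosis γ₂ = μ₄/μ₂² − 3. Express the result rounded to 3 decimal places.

5.608

μ₂² = 76.69² = 5881.35610
μ₄/μ₂² = 50624.8 / 5881.35610 = 8.60767
γ₂ = 8.60767 − 3 ≈ 5.608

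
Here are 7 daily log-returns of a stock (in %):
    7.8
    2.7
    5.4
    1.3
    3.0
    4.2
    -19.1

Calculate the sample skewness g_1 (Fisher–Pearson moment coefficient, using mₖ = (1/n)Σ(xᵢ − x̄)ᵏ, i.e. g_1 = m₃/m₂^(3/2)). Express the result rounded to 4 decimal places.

-1.8055

x̄ = (7.8 + 2.7 + 5.4 + 1.3 + 3.0 + 4.2 - 19.1) / 7 = 0.7571
deviations (xᵢ − x̄): 7.0429, 1.9429, 4.6429, 0.5429, 2.2429, 3.4429, -19.8571
Σ(xᵢ − x̄)² = 486.4171 ⇒ m₂ = 486.4171/7 = 69.48816
Σ(xᵢ − x̄)³ = -7320.7871 ⇒ m₃ = -7320.7871/7 = -1045.82673
m₂^(3/2) = 69.48816^(1.5) = 579.25027
g_1 = m₃ / m₂^(3/2) = -1045.82673 / 579.25027 ≈ -1.8055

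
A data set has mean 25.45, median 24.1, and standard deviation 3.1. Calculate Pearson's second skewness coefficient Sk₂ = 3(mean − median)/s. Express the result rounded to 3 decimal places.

1.306

Sk₂ = 3(25.45 − 24.1) / 3.1 = 3 × 1.3500 / 3.1
    = 4.0500 / 3.1 ≈ 1.306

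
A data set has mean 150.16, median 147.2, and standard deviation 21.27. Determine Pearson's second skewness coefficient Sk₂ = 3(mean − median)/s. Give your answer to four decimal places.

0.4175

Sk₂ = 3(150.16 − 147.2) / 21.27 = 3 × 2.9600 / 21.27
    = 8.8800 / 21.27 ≈ 0.4175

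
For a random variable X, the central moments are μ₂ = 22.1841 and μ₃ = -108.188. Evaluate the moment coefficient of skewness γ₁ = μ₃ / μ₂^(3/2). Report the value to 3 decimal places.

-1.035

σ = √μ₂ = √22.1841 = 4.71000
σ³ = μ₂^(3/2) = 104.48711
γ₁ = μ₃/σ³ = -108.188 / 104.48711 ≈ -1.035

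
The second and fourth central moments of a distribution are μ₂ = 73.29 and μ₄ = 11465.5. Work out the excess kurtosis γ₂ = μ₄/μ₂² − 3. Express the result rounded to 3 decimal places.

-0.865

μ₂² = 73.29² = 5371.42410
μ₄/μ₂² = 11465.5 / 5371.42410 = 2.13454
γ₂ = 2.13454 − 3 ≈ -0.865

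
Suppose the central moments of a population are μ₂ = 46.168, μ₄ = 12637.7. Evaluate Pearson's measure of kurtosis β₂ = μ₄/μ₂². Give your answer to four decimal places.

μ₂² = 46.168² = 2131.48422
μ₄/μ₂² = 12637.7 / 2131.48422 = 5.92906
β₂ ≈ 5.9291

5.9291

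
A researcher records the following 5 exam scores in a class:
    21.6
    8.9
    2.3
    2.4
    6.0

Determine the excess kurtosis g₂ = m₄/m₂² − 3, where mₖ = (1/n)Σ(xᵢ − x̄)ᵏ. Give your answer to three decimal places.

-0.328

x̄ = 8.2400
Σ(xᵢ − x̄)² = 253.3320 ⇒ m₂ = 50.66640
Σ(xᵢ − x̄)⁴ = 34292.0277 ⇒ m₄ = 6858.40555
m₂² = 2567.08409
g₂ = m₄/m₂² − 3 = 2.67167 − 3 ≈ -0.328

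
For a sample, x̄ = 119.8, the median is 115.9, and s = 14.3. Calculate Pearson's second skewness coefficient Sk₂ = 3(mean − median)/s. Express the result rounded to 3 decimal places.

Sk₂ = 3(119.8 − 115.9) / 14.3 = 3 × 3.9000 / 14.3
    = 11.7000 / 14.3 ≈ 0.818

0.818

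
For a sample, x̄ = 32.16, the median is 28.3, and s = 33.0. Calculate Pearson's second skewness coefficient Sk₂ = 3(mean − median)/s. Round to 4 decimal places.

0.3509

Sk₂ = 3(32.16 − 28.3) / 33.0 = 3 × 3.8600 / 33.0
    = 11.5800 / 33.0 ≈ 0.3509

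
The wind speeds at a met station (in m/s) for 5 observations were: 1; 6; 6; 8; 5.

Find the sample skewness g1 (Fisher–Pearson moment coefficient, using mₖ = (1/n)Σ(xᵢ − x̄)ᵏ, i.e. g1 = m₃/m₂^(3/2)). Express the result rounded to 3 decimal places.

-0.824

x̄ = (1 + 6 + 6 + 8 + 5) / 5 = 5.2000
deviations (xᵢ − x̄): -4.2000, 0.8000, 0.8000, 2.8000, -0.2000
Σ(xᵢ − x̄)² = 26.8000 ⇒ m₂ = 26.8000/5 = 5.36000
Σ(xᵢ − x̄)³ = -51.1200 ⇒ m₃ = -51.1200/5 = -10.22400
m₂^(3/2) = 5.36000^(1.5) = 12.40930
g1 = m₃ / m₂^(3/2) = -10.22400 / 12.40930 ≈ -0.824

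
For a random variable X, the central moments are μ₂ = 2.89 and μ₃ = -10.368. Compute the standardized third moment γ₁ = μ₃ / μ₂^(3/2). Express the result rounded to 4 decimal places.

σ = √μ₂ = √2.89 = 1.70000
σ³ = μ₂^(3/2) = 4.91300
γ₁ = μ₃/σ³ = -10.368 / 4.91300 ≈ -2.1103

-2.1103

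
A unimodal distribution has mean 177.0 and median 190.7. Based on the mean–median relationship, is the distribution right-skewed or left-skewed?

mean − median = 177.0 − 190.7 = -13.7
mean < median ⇒ the longer tail is on the left ⇒ left-skewed (negatively skewed).

left-skewed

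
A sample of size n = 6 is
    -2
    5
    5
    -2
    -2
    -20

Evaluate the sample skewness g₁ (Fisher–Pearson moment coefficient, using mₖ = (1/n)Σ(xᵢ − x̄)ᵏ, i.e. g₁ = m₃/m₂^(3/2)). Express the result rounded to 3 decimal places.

x̄ = (-2 + 5 + 5 - 2 - 2 - 20) / 6 = -2.6667
deviations (xᵢ − x̄): 0.6667, 7.6667, 7.6667, 0.6667, 0.6667, -17.3333
Σ(xᵢ − x̄)² = 419.3333 ⇒ m₂ = 419.3333/6 = 69.88889
Σ(xᵢ − x̄)³ = -4305.5556 ⇒ m₃ = -4305.5556/6 = -717.59259
m₂^(3/2) = 69.88889^(1.5) = 584.26814
g₁ = m₃ / m₂^(3/2) = -717.59259 / 584.26814 ≈ -1.228

-1.228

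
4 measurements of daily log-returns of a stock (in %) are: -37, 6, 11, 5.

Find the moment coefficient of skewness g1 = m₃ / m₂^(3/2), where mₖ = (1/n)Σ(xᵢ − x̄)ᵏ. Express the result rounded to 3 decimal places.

x̄ = (-37 + 6 + 11 + 5) / 4 = -3.7500
deviations (xᵢ − x̄): -33.2500, 9.7500, 14.7500, 8.7500
Σ(xᵢ − x̄)² = 1494.7500 ⇒ m₂ = 1494.7500/4 = 373.68750
Σ(xᵢ − x̄)³ = -31954.1250 ⇒ m₃ = -31954.1250/4 = -7988.53125
m₂^(3/2) = 373.68750^(1.5) = 7223.75247
g1 = m₃ / m₂^(3/2) = -7988.53125 / 7223.75247 ≈ -1.106

-1.106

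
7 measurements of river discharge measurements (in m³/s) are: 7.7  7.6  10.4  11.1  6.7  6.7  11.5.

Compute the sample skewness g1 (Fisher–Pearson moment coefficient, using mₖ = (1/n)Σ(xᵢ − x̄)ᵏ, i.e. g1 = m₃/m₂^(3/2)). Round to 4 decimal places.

x̄ = (7.7 + 7.6 + 10.4 + 11.1 + 6.7 + 6.7 + 11.5) / 7 = 8.8143
deviations (xᵢ − x̄): -1.1143, -1.2143, 1.5857, 2.2857, -2.1143, -2.1143, 2.6857
Σ(xᵢ − x̄)² = 26.6086 ⇒ m₂ = 26.6086/7 = 3.80122
Σ(xᵢ − x̄)³ = 13.2246 ⇒ m₃ = 13.2246/7 = 1.88923
m₂^(3/2) = 3.80122^(1.5) = 7.41114
g1 = m₃ / m₂^(3/2) = 1.88923 / 7.41114 ≈ 0.2549

0.2549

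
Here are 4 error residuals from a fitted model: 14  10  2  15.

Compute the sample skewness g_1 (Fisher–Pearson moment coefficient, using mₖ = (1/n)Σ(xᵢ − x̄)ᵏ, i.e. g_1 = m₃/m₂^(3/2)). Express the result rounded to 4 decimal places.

x̄ = (14 + 10 + 2 + 15) / 4 = 10.2500
deviations (xᵢ − x̄): 3.7500, -0.2500, -8.2500, 4.7500
Σ(xᵢ − x̄)² = 104.7500 ⇒ m₂ = 104.7500/4 = 26.18750
Σ(xᵢ − x̄)³ = -401.6250 ⇒ m₃ = -401.6250/4 = -100.40625
m₂^(3/2) = 26.18750^(1.5) = 134.01119
g_1 = m₃ / m₂^(3/2) = -100.40625 / 134.01119 ≈ -0.7492

-0.7492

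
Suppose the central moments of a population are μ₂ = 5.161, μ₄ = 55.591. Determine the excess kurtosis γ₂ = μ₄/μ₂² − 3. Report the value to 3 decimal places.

-0.913

μ₂² = 5.161² = 26.63592
μ₄/μ₂² = 55.591 / 26.63592 = 2.08707
γ₂ = 2.08707 − 3 ≈ -0.913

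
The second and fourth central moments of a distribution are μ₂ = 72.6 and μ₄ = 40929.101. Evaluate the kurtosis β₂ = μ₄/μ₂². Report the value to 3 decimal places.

μ₂² = 72.6² = 5270.76000
μ₄/μ₂² = 40929.101 / 5270.76000 = 7.76531
β₂ ≈ 7.765

7.765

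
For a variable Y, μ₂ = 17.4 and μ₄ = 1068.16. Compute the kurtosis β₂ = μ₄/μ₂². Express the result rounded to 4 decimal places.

3.5281

μ₂² = 17.4² = 302.76000
μ₄/μ₂² = 1068.16 / 302.76000 = 3.52808
β₂ ≈ 3.5281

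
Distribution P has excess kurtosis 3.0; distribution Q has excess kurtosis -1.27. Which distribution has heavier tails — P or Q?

Higher excess kurtosis ⇒ heavier tails relative to the normal distribution.
3.0 vs -1.27: the larger is 3.0, so P has heavier tails. (P is leptokurtic — heavier-than-normal tails; the other is platykurtic.)

P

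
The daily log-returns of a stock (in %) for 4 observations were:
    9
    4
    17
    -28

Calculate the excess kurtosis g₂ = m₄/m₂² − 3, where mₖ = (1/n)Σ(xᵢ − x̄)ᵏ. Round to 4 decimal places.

-0.8362

x̄ = 0.5000
Σ(xᵢ − x̄)² = 1169.0000 ⇒ m₂ = 292.25000
Σ(xᵢ − x̄)⁴ = 739240.2500 ⇒ m₄ = 184810.06250
m₂² = 85410.06250
g₂ = m₄/m₂² − 3 = 2.16380 − 3 ≈ -0.8362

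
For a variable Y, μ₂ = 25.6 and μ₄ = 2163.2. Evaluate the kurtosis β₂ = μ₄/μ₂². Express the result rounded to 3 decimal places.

μ₂² = 25.6² = 655.36000
μ₄/μ₂² = 2163.2 / 655.36000 = 3.30078
β₂ ≈ 3.301

3.301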